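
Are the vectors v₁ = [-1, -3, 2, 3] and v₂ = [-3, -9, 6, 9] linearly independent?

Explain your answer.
No, linearly dependent (v₂ = 3·v₁)

Check whether there is a scalar k with v₂ = k·v₁.
Comparing components, k = 3 satisfies 3·[-1, -3, 2, 3] = [-3, -9, 6, 9].
Since v₂ is a scalar multiple of v₁, the two vectors are linearly dependent.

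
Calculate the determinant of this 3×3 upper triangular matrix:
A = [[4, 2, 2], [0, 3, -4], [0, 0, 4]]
48

The determinant of a triangular matrix is the product of its diagonal entries (the off-diagonal entries above the diagonal do not affect it).
det(A) = (4) * (3) * (4) = 48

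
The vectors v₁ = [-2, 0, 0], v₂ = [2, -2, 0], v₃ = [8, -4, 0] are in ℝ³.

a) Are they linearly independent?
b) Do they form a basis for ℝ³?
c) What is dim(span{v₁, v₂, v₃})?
Not independent, not a basis, dim(span) = 2

Check whether v₃ can be written as a linear combination of v₁ and v₂.
v₃ = (-2)·v₁ + (2)·v₂ = [8, -4, 0], so the three vectors are linearly dependent.
Thus they do not form a basis for ℝ³, and dim(span{v₁, v₂, v₃}) = 2 (spanned by v₁ and v₂).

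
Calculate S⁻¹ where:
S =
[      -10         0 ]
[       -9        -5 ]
det(S) = 50
S⁻¹ =
[    -1/10         0 ]
[     9/50      -1/5 ]

For a 2×2 matrix S = [[a, b], [c, d]] with det(S) ≠ 0, S⁻¹ = (1/det(S)) * [[d, -b], [-c, a]].
det(S) = (-10)*(-5) - (0)*(-9) = 50 - 0 = 50.
S⁻¹ = (1/50) * [[-5, 0], [9, -10]].
Dividing each entry by 50 and reducing:
S⁻¹ =
[    -1/10         0 ]
[     9/50      -1/5 ]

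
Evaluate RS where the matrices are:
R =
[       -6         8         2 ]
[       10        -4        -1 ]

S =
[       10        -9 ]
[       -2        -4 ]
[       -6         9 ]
RS =
[      -88        40 ]
[      114       -83 ]

Matrix multiplication: (RS)[i][j] = sum over k of R[i][k] * S[k][j].
  (RS)[0][0] = (-6)*(10) + (8)*(-2) + (2)*(-6) = -88
  (RS)[0][1] = (-6)*(-9) + (8)*(-4) + (2)*(9) = 40
  (RS)[1][0] = (10)*(10) + (-4)*(-2) + (-1)*(-6) = 114
  (RS)[1][1] = (10)*(-9) + (-4)*(-4) + (-1)*(9) = -83
RS =
[      -88        40 ]
[      114       -83 ]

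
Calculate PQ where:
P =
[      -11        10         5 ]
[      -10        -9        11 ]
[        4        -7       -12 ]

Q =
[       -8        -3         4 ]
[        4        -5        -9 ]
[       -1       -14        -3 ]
PQ =
[      123       -87      -149 ]
[       33       -79         8 ]
[      -48       191       115 ]

Matrix multiplication: (PQ)[i][j] = sum over k of P[i][k] * Q[k][j].
  (PQ)[0][0] = (-11)*(-8) + (10)*(4) + (5)*(-1) = 123
  (PQ)[0][1] = (-11)*(-3) + (10)*(-5) + (5)*(-14) = -87
  (PQ)[0][2] = (-11)*(4) + (10)*(-9) + (5)*(-3) = -149
  (PQ)[1][0] = (-10)*(-8) + (-9)*(4) + (11)*(-1) = 33
  (PQ)[1][1] = (-10)*(-3) + (-9)*(-5) + (11)*(-14) = -79
  (PQ)[1][2] = (-10)*(4) + (-9)*(-9) + (11)*(-3) = 8
  (PQ)[2][0] = (4)*(-8) + (-7)*(4) + (-12)*(-1) = -48
  (PQ)[2][1] = (4)*(-3) + (-7)*(-5) + (-12)*(-14) = 191
  (PQ)[2][2] = (4)*(4) + (-7)*(-9) + (-12)*(-3) = 115
PQ =
[      123       -87      -149 ]
[       33       -79         8 ]
[      -48       191       115 ]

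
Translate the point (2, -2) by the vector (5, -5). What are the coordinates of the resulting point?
(7, -7)

Translation by (5, -5):
x' = 2 + 5 = 7
y' = -2 + -5 = -7
Homogeneous matrix: [[1, 0, 5], [0, 1, -5], [0, 0, 1]]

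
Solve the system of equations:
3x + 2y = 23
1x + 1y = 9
x = 5, y = 4

Use elimination (row reduction):
Equation 1: 3x + 2y = 23.
Equation 2: 1x + 1y = 9.
Multiply Eq1 by 1 and Eq2 by 3: 3x + 2y = 23;  3x + 3y = 27.
Subtract: (1)y = 4, so y = 4.
Back-substitute into Eq1: 3x + 2*(4) = 23, so x = 5.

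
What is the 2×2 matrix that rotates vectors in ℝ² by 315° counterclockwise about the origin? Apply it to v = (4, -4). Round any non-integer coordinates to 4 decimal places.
R = [[√2/2, √2/2], [-√2/2, √2/2]]; R·v = (0.0000, -5.6569)

A counterclockwise rotation by angle θ in ℝ² has matrix R(θ) = [[cos θ, -sin θ], [sin θ, cos θ]].
For θ = 315°: cos θ = √2/2, sin θ = -√2/2.
R(315°) = [[√2/2, √2/2], [-√2/2, √2/2]].
R·v = [√2/2·4 + (√2/2)·-4, -√2/2·4 + √2/2·-4] = (0.0000, -5.6569).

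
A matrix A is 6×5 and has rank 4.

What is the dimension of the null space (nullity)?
1

The rank-nullity theorem for an m×n matrix states:
rank(A) + nullity(A) = n (the number of columns).
Here n = 5 and rank(A) = 4, so nullity(A) = 5 - 4 = 1.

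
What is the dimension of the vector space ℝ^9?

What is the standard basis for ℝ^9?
Dimension = 9; standard basis = {e_1, e_2, e_3, …, e_9}

ℝ^9 is the space of 9-tuples of real numbers; its dimension is 9.
The standard basis consists of 9 vectors: e_1, e_2, e_3, …, e_9, where e_i is the vector with 1 in position i and 0 elsewhere.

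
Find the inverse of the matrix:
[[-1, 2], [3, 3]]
[[-1/3, 2/9], [1/3, 1/9]]

For [[a,b],[c,d]], inverse = (1/det)·[[d,-b],[-c,a]]
det = -1·3 - 2·3 = -9
Inverse = (1/-9)·[[3, -2], [-3, -1]]
        = [[-1/3, 2/9], [1/3, 1/9]]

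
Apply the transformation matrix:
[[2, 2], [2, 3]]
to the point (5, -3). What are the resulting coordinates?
(4, 1)

Matrix multiplication:
[[2, 2], [2, 3]] × [5, -3]ᵀ
= [2×5 + 2×-3, 2×5 + 3×-3]ᵀ
= [4.0000, 1.0000]ᵀ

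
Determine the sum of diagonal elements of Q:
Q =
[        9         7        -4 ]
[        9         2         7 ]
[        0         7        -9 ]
tr(Q) = 9 + 2 - 9 = 2

The trace of a square matrix is the sum of its diagonal entries.
Diagonal entries of Q: Q[0][0] = 9, Q[1][1] = 2, Q[2][2] = -9.
tr(Q) = 9 + 2 - 9 = 2.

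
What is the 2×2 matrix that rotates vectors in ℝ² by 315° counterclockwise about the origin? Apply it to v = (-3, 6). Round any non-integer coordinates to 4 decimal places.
R = [[√2/2, √2/2], [-√2/2, √2/2]]; R·v = (2.1213, 6.3640)

A counterclockwise rotation by angle θ in ℝ² has matrix R(θ) = [[cos θ, -sin θ], [sin θ, cos θ]].
For θ = 315°: cos θ = √2/2, sin θ = -√2/2.
R(315°) = [[√2/2, √2/2], [-√2/2, √2/2]].
R·v = [√2/2·-3 + (√2/2)·6, -√2/2·-3 + √2/2·6] = (2.1213, 6.3640).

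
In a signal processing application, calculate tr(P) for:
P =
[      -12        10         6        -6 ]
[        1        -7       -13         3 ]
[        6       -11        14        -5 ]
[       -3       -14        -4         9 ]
tr(P) = -12 - 7 + 14 + 9 = 4

The trace of a square matrix is the sum of its diagonal entries.
Diagonal entries of P: P[0][0] = -12, P[1][1] = -7, P[2][2] = 14, P[3][3] = 9.
tr(P) = -12 - 7 + 14 + 9 = 4.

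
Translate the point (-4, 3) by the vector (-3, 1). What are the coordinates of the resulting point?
(-7, 4)

Translation by (-3, 1):
x' = -4 + -3 = -7
y' = 3 + 1 = 4
Homogeneous matrix: [[1, 0, -3], [0, 1, 1], [0, 0, 1]]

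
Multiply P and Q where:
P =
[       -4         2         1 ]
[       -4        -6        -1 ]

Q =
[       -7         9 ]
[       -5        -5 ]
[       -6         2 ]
PQ =
[       12       -44 ]
[       64        -8 ]

Matrix multiplication: (PQ)[i][j] = sum over k of P[i][k] * Q[k][j].
  (PQ)[0][0] = (-4)*(-7) + (2)*(-5) + (1)*(-6) = 12
  (PQ)[0][1] = (-4)*(9) + (2)*(-5) + (1)*(2) = -44
  (PQ)[1][0] = (-4)*(-7) + (-6)*(-5) + (-1)*(-6) = 64
  (PQ)[1][1] = (-4)*(9) + (-6)*(-5) + (-1)*(2) = -8
PQ =
[       12       -44 ]
[       64        -8 ]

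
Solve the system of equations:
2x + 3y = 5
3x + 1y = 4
x = 1, y = 1

Use elimination (row reduction):
Equation 1: 2x + 3y = 5.
Equation 2: 3x + 1y = 4.
Multiply Eq1 by 3 and Eq2 by 2: 6x + 9y = 15;  6x + 2y = 8.
Subtract: (-7)y = -7, so y = 1.
Back-substitute into Eq1: 2x + 3*(1) = 5, so x = 1.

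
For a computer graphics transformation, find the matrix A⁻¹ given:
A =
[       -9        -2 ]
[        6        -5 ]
det(A) = 57
A⁻¹ =
[    -5/57      2/57 ]
[    -2/19     -3/19 ]

For a 2×2 matrix A = [[a, b], [c, d]] with det(A) ≠ 0, A⁻¹ = (1/det(A)) * [[d, -b], [-c, a]].
det(A) = (-9)*(-5) - (-2)*(6) = 45 + 12 = 57.
A⁻¹ = (1/57) * [[-5, 2], [-6, -9]].
Dividing each entry by 57 and reducing:
A⁻¹ =
[    -5/57      2/57 ]
[    -2/19     -3/19 ]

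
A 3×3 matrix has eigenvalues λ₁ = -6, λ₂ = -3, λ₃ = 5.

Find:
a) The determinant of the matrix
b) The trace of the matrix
det = 90, trace = -4

Two standard eigenvalue identities:
- det(A) equals the product of the eigenvalues (counted with multiplicity).
- trace(A) equals the sum of the eigenvalues.
det(A) = (-6)*(-3)*(5) = 90.
trace(A) = -6 - 3 + 5 = -4.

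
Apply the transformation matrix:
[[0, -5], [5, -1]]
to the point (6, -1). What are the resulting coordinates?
(5, 31)

Matrix multiplication:
[[0, -5], [5, -1]] × [6, -1]ᵀ
= [0×6 + -5×-1, 5×6 + -1×-1]ᵀ
= [5.0000, 31.0000]ᵀ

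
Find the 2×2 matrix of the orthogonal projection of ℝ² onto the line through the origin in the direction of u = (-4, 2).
[[4/5, -2/5], [-2/5, 1/5]]

The orthogonal projection onto the line spanned by a nonzero vector u = (a, b) has matrix P = (u uᵀ) / (uᵀ u) = (1/(a² + b²)) · [[a², ab], [ab, b²]].
Here u = (-4, 2), so a² + b² = 16 + 4 = 20.
P = (1/20) · [[16, -8], [-8, 4]] = [[4/5, -2/5], [-2/5, 1/5]].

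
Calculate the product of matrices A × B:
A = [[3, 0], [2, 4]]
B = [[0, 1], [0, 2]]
[[0, 3], [0, 10]]

Matrix multiplication:
C[0][0] = 3×0 + 0×0 = 0
C[0][1] = 3×1 + 0×2 = 3
C[1][0] = 2×0 + 4×0 = 0
C[1][1] = 2×1 + 4×2 = 10
Result: [[0, 3], [0, 10]]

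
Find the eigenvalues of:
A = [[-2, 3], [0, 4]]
λ = -2, 4

Solve det(A - λI) = 0. For a 2×2 matrix this is λ² - (trace)λ + det = 0.
trace(A) = -2 + 4 = 2.
det(A) = (-2)*(4) - (3)*(0) = -8 - 0 = -8.
Characteristic equation: λ² - (2)λ + (-8) = 0.
Discriminant: (2)² - 4*(-8) = 4 + 32 = 36.
Roots: λ = (2 ± √36) / 2 = -2, 4.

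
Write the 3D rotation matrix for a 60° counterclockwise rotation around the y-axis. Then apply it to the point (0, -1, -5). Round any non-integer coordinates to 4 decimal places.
R = [[1/2, 0, √3/2], [0, 1, 0], [-√3/2, 0, 1/2]]; R·(0, -1, -5) = (-4.3301, -1.0000, -2.5000)

Rotation matrix for 60° around y-axis:
cos(60°) = 1/2, sin(60°) = √3/2
R = [[1/2, 0, √3/2], [0, 1, 0], [-√3/2, 0, 1/2]]
Apply to (0, -1, -5): R·[0, -1, -5]ᵀ = (-4.3301, -1.0000, -2.5000)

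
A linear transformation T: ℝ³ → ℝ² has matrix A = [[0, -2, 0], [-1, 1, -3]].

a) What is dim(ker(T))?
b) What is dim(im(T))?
dim(ker) = 1, dim(im) = 2

The two rows are not scalar multiples of one another (no single k satisfies row 2 = k × row 1), so they are linearly independent.
Thus rank(A) = 2.
dim(im(T)) = rank(A) = 2.
By the rank-nullity theorem applied to T: ℝ³ → ℝ², rank(A) + nullity(A) = 3 (the domain dimension), so dim(ker(T)) = 3 - 2 = 1.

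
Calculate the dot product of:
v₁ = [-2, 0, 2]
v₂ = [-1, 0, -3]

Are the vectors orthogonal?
-4, No

The dot product is the sum of products of corresponding components.
v₁·v₂ = (-2)*(-1) + (0)*(0) + (2)*(-3) = 2 + 0 - 6 = -4.
Two vectors are orthogonal iff their dot product is 0; here the dot product is -4, so the vectors are not orthogonal.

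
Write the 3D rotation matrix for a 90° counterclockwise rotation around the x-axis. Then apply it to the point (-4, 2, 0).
R = [[1, 0, 0], [0, 0, -1], [0, 1, 0]]; R·(-4, 2, 0) = (-4, 0, 2)

Rotation matrix for 90° around x-axis:
cos(90°) = 0, sin(90°) = 1
R = [[1, 0, 0], [0, 0, -1], [0, 1, 0]]
Apply to (-4, 2, 0): R·[-4, 2, 0]ᵀ = (-4, 0, 2)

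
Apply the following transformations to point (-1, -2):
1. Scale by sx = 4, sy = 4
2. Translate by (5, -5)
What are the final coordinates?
(1, -13)

Step 1: Scale (-1, -2) by (sx, sy) = (4, 4) → (-4, -8)
Step 2: Translate by (5, -5) → (1, -13)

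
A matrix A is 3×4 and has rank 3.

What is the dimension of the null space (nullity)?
1

The rank-nullity theorem for an m×n matrix states:
rank(A) + nullity(A) = n (the number of columns).
Here n = 4 and rank(A) = 3, so nullity(A) = 4 - 3 = 1.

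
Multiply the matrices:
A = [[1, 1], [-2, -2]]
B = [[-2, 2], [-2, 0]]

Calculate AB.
[[-4, 2], [8, -4]]

Each entry (i,j) of AB = sum over k of A[i][k]*B[k][j].
(AB)[0][0] = (1)*(-2) + (1)*(-2) = -4
(AB)[0][1] = (1)*(2) + (1)*(0) = 2
(AB)[1][0] = (-2)*(-2) + (-2)*(-2) = 8
(AB)[1][1] = (-2)*(2) + (-2)*(0) = -4
AB = [[-4, 2], [8, -4]]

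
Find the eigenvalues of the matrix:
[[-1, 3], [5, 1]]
λ = -4 and λ = 4

Characteristic equation: det(A - λI) = 0
λ² - (trace)λ + (det) = 0
λ² - (0)λ + (-16) = 0
λ² - 0λ - 16 = 0
Solving: λ = -4, 4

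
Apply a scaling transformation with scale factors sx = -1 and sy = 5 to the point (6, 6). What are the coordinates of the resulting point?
(-6, 30)

Scaling matrix:
[[-1, 0], [0, 5]]
Result: (6 × -1, 6 × 5) = (-6, 30)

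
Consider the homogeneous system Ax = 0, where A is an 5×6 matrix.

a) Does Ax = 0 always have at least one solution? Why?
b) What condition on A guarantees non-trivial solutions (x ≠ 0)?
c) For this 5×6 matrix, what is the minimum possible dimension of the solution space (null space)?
a) Yes, x = 0 is always a solution. b) When A has linearly dependent columns (rank < n). c) Minimum nullity = 1.

a) x = 0 satisfies A·0 = 0, so the zero vector is always a solution.
b) Non-trivial solutions exist iff the columns of A are linearly dependent, equivalently rank(A) < n (the number of columns).
c) By rank-nullity, rank(A) + nullity(A) = n = 6. Since A has only 5 rows, rank(A) ≤ 5, so nullity(A) ≥ 6 - 5 = 1.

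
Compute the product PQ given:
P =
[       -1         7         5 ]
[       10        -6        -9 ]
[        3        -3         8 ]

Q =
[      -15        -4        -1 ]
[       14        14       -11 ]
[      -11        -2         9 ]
PQ =
[       58        92       -31 ]
[     -135      -106       -25 ]
[     -175       -70       102 ]

Matrix multiplication: (PQ)[i][j] = sum over k of P[i][k] * Q[k][j].
  (PQ)[0][0] = (-1)*(-15) + (7)*(14) + (5)*(-11) = 58
  (PQ)[0][1] = (-1)*(-4) + (7)*(14) + (5)*(-2) = 92
  (PQ)[0][2] = (-1)*(-1) + (7)*(-11) + (5)*(9) = -31
  (PQ)[1][0] = (10)*(-15) + (-6)*(14) + (-9)*(-11) = -135
  (PQ)[1][1] = (10)*(-4) + (-6)*(14) + (-9)*(-2) = -106
  (PQ)[1][2] = (10)*(-1) + (-6)*(-11) + (-9)*(9) = -25
  (PQ)[2][0] = (3)*(-15) + (-3)*(14) + (8)*(-11) = -175
  (PQ)[2][1] = (3)*(-4) + (-3)*(14) + (8)*(-2) = -70
  (PQ)[2][2] = (3)*(-1) + (-3)*(-11) + (8)*(9) = 102
PQ =
[       58        92       -31 ]
[     -135      -106       -25 ]
[     -175       -70       102 ]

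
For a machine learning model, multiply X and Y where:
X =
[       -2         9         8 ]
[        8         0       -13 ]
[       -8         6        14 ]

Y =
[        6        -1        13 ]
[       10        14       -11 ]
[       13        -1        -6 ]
XY =
[      182       120      -173 ]
[     -121         5       182 ]
[      194        78      -254 ]

Matrix multiplication: (XY)[i][j] = sum over k of X[i][k] * Y[k][j].
  (XY)[0][0] = (-2)*(6) + (9)*(10) + (8)*(13) = 182
  (XY)[0][1] = (-2)*(-1) + (9)*(14) + (8)*(-1) = 120
  (XY)[0][2] = (-2)*(13) + (9)*(-11) + (8)*(-6) = -173
  (XY)[1][0] = (8)*(6) + (0)*(10) + (-13)*(13) = -121
  (XY)[1][1] = (8)*(-1) + (0)*(14) + (-13)*(-1) = 5
  (XY)[1][2] = (8)*(13) + (0)*(-11) + (-13)*(-6) = 182
  (XY)[2][0] = (-8)*(6) + (6)*(10) + (14)*(13) = 194
  (XY)[2][1] = (-8)*(-1) + (6)*(14) + (14)*(-1) = 78
  (XY)[2][2] = (-8)*(13) + (6)*(-11) + (14)*(-6) = -254
XY =
[      182       120      -173 ]
[     -121         5       182 ]
[      194        78      -254 ]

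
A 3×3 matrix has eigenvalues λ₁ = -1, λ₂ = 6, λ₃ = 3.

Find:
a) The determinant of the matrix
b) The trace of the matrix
det = -18, trace = 8

Two standard eigenvalue identities:
- det(A) equals the product of the eigenvalues (counted with multiplicity).
- trace(A) equals the sum of the eigenvalues.
det(A) = (-1)*(6)*(3) = -18.
trace(A) = -1 + 6 + 3 = 8.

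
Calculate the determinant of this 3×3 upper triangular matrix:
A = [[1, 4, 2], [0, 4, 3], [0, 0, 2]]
8

The determinant of a triangular matrix is the product of its diagonal entries (the off-diagonal entries above the diagonal do not affect it).
det(A) = (1) * (4) * (2) = 8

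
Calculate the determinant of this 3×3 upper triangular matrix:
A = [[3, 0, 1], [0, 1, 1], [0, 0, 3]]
9

The determinant of a triangular matrix is the product of its diagonal entries (the off-diagonal entries above the diagonal do not affect it).
det(A) = (3) * (1) * (3) = 9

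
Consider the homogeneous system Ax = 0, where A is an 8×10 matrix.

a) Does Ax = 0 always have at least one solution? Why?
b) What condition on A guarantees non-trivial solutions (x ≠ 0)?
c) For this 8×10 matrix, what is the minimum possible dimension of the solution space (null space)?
a) Yes, x = 0 is always a solution. b) When A has linearly dependent columns (rank < n). c) Minimum nullity = 2.

a) x = 0 satisfies A·0 = 0, so the zero vector is always a solution.
b) Non-trivial solutions exist iff the columns of A are linearly dependent, equivalently rank(A) < n (the number of columns).
c) By rank-nullity, rank(A) + nullity(A) = n = 10. Since A has only 8 rows, rank(A) ≤ 8, so nullity(A) ≥ 10 - 8 = 2.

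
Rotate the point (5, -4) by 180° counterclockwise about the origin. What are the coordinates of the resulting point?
(-5, 4)

Rotation matrix R(θ) = [[cos θ, -sin θ], [sin θ, cos θ]]; for θ = 180°:
R = [[-1, 0], [0, -1]]
Result: R × [5, -4]ᵀ = [-1·5 + (0)·-4, 0·5 + (-1)·-4]ᵀ = (-5, 4)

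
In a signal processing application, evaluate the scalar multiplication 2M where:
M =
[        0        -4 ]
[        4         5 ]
2M =
[        0        -8 ]
[        8        10 ]

Scalar multiplication is elementwise: (2M)[i][j] = 2 * M[i][j].
  (2M)[0][0] = 2 * (0) = 0
  (2M)[0][1] = 2 * (-4) = -8
  (2M)[1][0] = 2 * (4) = 8
  (2M)[1][1] = 2 * (5) = 10
2M =
[        0        -8 ]
[        8        10 ]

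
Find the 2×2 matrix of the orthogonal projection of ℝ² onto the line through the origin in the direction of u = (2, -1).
[[4/5, -2/5], [-2/5, 1/5]]

The orthogonal projection onto the line spanned by a nonzero vector u = (a, b) has matrix P = (u uᵀ) / (uᵀ u) = (1/(a² + b²)) · [[a², ab], [ab, b²]].
Here u = (2, -1), so a² + b² = 4 + 1 = 5.
P = (1/5) · [[4, -2], [-2, 1]] = [[4/5, -2/5], [-2/5, 1/5]].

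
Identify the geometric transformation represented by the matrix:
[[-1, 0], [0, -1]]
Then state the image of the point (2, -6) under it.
rotation by 180° (or reflection through origin); image of (2, -6) is (-2, 6)

This matches the form [[cos θ, -sin θ], [sin θ, cos θ]] of a rotation matrix; reading off cos θ and sin θ gives the angle.
The matrix [[-1, 0], [0, -1]] represents: rotation by 180° (or reflection through origin).
Applying it to (2, -6): [-1·2 + 0·-6, 0·2 + -1·-6] = (-2, 6).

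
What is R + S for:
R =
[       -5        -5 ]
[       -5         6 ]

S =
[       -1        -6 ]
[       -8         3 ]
R + S =
[       -6       -11 ]
[      -13         9 ]

Matrix addition is elementwise: (R+S)[i][j] = R[i][j] + S[i][j].
  (R+S)[0][0] = (-5) + (-1) = -6
  (R+S)[0][1] = (-5) + (-6) = -11
  (R+S)[1][0] = (-5) + (-8) = -13
  (R+S)[1][1] = (6) + (3) = 9
R + S =
[       -6       -11 ]
[      -13         9 ]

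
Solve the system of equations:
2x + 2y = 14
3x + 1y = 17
x = 5, y = 2

Use elimination (row reduction):
Equation 1: 2x + 2y = 14.
Equation 2: 3x + 1y = 17.
Multiply Eq1 by 3 and Eq2 by 2: 6x + 6y = 42;  6x + 2y = 34.
Subtract: (-4)y = -8, so y = 2.
Back-substitute into Eq1: 2x + 2*(2) = 14, so x = 5.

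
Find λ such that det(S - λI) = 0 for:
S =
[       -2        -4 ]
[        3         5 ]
λ = 1, 2

Solve det(S - λI) = 0. For a 2×2 matrix the characteristic equation is λ² - (trace)λ + det = 0.
trace(S) = a + d = -2 + 5 = 3.
det(S) = a*d - b*c = (-2)*(5) - (-4)*(3) = -10 + 12 = 2.
Characteristic equation: λ² - (3)λ + (2) = 0.
Discriminant = (3)² - 4*(2) = 9 - 8 = 1.
λ = (3 ± √1) / 2 = (3 ± 1) / 2 = 1, 2.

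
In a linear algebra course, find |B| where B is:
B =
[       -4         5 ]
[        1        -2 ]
det(B) = 3

For a 2×2 matrix [[a, b], [c, d]], det = a*d - b*c.
det(B) = (-4)*(-2) - (5)*(1) = 8 - 5 = 3.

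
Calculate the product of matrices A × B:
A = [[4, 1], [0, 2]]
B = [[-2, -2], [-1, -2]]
[[-9, -10], [-2, -4]]

Matrix multiplication:
C[0][0] = 4×-2 + 1×-1 = -9
C[0][1] = 4×-2 + 1×-2 = -10
C[1][0] = 0×-2 + 2×-1 = -2
C[1][1] = 0×-2 + 2×-2 = -4
Result: [[-9, -10], [-2, -4]]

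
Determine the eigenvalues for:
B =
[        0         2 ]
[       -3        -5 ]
λ = -3, -2

Solve det(B - λI) = 0. For a 2×2 matrix the characteristic equation is λ² - (trace)λ + det = 0.
trace(B) = a + d = 0 - 5 = -5.
det(B) = a*d - b*c = (0)*(-5) - (2)*(-3) = 0 + 6 = 6.
Characteristic equation: λ² - (-5)λ + (6) = 0.
Discriminant = (-5)² - 4*(6) = 25 - 24 = 1.
λ = (-5 ± √1) / 2 = (-5 ± 1) / 2 = -3, -2.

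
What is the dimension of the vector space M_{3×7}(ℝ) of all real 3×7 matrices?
Dimension = 21

A real 3×7 matrix is determined by its 3·7 = 21 independent entries.
A standard basis is {E_ij : 1 ≤ i ≤ 3, 1 ≤ j ≤ 7}, where E_ij has a 1 in position (i, j) and 0 elsewhere — there are 21 such matrices, and they are linearly independent and span M_{3×7}(ℝ).
Therefore dim(M_{3×7}(ℝ)) = 21.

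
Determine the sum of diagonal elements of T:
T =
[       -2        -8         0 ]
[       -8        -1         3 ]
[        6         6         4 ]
tr(T) = -2 - 1 + 4 = 1

The trace of a square matrix is the sum of its diagonal entries.
Diagonal entries of T: T[0][0] = -2, T[1][1] = -1, T[2][2] = 4.
tr(T) = -2 - 1 + 4 = 1.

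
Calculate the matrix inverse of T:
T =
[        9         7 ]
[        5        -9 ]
det(T) = -116
T⁻¹ =
[    9/116     7/116 ]
[    5/116    -9/116 ]

For a 2×2 matrix T = [[a, b], [c, d]] with det(T) ≠ 0, T⁻¹ = (1/det(T)) * [[d, -b], [-c, a]].
det(T) = (9)*(-9) - (7)*(5) = -81 - 35 = -116.
T⁻¹ = (1/-116) * [[-9, -7], [-5, 9]].
Dividing each entry by -116 and reducing:
T⁻¹ =
[    9/116     7/116 ]
[    5/116    -9/116 ]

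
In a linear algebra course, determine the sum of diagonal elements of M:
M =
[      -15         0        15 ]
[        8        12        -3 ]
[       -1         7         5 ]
tr(M) = -15 + 12 + 5 = 2

The trace of a square matrix is the sum of its diagonal entries.
Diagonal entries of M: M[0][0] = -15, M[1][1] = 12, M[2][2] = 5.
tr(M) = -15 + 12 + 5 = 2.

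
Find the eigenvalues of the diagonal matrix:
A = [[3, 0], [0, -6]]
λ₁ = 3, λ₂ = -6

The characteristic polynomial of A is det(A - λI) = (3 - λ)(-6 - λ) = 0.
The roots are λ = 3 and λ = -6, so the eigenvalues are the diagonal entries.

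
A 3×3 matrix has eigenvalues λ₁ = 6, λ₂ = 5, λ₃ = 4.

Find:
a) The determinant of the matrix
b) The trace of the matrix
det = 120, trace = 15

Two standard eigenvalue identities:
- det(A) equals the product of the eigenvalues (counted with multiplicity).
- trace(A) equals the sum of the eigenvalues.
det(A) = (6)*(5)*(4) = 120.
trace(A) = 6 + 5 + 4 = 15.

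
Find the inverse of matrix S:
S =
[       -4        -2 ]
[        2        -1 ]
det(S) = 8
S⁻¹ =
[     -1/8       1/4 ]
[     -1/4      -1/2 ]

For a 2×2 matrix S = [[a, b], [c, d]] with det(S) ≠ 0, S⁻¹ = (1/det(S)) * [[d, -b], [-c, a]].
det(S) = (-4)*(-1) - (-2)*(2) = 4 + 4 = 8.
S⁻¹ = (1/8) * [[-1, 2], [-2, -4]].
Dividing each entry by 8 and reducing:
S⁻¹ =
[     -1/8       1/4 ]
[     -1/4      -1/2 ]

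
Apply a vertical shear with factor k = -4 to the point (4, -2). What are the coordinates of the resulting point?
(4, -18)

Shear matrix for vertical shear with factor k = -4:
[[1, 0], [-4, 1]]
Result: (4, -2) → (4, -18)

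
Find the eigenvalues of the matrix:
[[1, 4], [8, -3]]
λ = -7 and λ = 5

Characteristic equation: det(A - λI) = 0
λ² - (trace)λ + (det) = 0
λ² - (-2)λ + (-35) = 0
λ² + 2λ - 35 = 0
Solving: λ = -7, 5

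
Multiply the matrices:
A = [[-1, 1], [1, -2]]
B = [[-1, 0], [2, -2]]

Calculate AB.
[[3, -2], [-5, 4]]

Each entry (i,j) of AB = sum over k of A[i][k]*B[k][j].
(AB)[0][0] = (-1)*(-1) + (1)*(2) = 3
(AB)[0][1] = (-1)*(0) + (1)*(-2) = -2
(AB)[1][0] = (1)*(-1) + (-2)*(2) = -5
(AB)[1][1] = (1)*(0) + (-2)*(-2) = 4
AB = [[3, -2], [-5, 4]]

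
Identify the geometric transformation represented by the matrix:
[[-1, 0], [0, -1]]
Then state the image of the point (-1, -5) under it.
rotation by 180° (or reflection through origin); image of (-1, -5) is (1, 5)

This matches the form [[cos θ, -sin θ], [sin θ, cos θ]] of a rotation matrix; reading off cos θ and sin θ gives the angle.
The matrix [[-1, 0], [0, -1]] represents: rotation by 180° (or reflection through origin).
Applying it to (-1, -5): [-1·-1 + 0·-5, 0·-1 + -1·-5] = (1, 5).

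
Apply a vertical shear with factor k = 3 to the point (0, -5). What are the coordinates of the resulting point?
(0, -5)

Shear matrix for vertical shear with factor k = 3:
[[1, 0], [3, 1]]
Result: (0, -5) → (0, -5)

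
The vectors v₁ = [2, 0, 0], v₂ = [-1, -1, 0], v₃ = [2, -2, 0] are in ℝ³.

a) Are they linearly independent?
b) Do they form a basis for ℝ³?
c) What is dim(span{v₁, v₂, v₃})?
Not independent, not a basis, dim(span) = 2

Check whether v₃ can be written as a linear combination of v₁ and v₂.
v₃ = (2)·v₁ + (2)·v₂ = [2, -2, 0], so the three vectors are linearly dependent.
Thus they do not form a basis for ℝ³, and dim(span{v₁, v₂, v₃}) = 2 (spanned by v₁ and v₂).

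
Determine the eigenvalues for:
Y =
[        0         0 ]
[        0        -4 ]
λ = -4, 0

Solve det(Y - λI) = 0. For a 2×2 matrix the characteristic equation is λ² - (trace)λ + det = 0.
trace(Y) = a + d = 0 - 4 = -4.
det(Y) = a*d - b*c = (0)*(-4) - (0)*(0) = 0 - 0 = 0.
Characteristic equation: λ² - (-4)λ + (0) = 0.
Discriminant = (-4)² - 4*(0) = 16 - 0 = 16.
λ = (-4 ± √16) / 2 = (-4 ± 4) / 2 = -4, 0.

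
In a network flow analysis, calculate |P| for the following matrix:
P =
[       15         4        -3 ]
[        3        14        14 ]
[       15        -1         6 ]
det(P) = 2877

Expand along row 0 (cofactor expansion): det(P) = a*(e*i - f*h) - b*(d*i - f*g) + c*(d*h - e*g), where the 3×3 is [[a, b, c], [d, e, f], [g, h, i]].
Minor M_00 = (14)*(6) - (14)*(-1) = 84 + 14 = 98.
Minor M_01 = (3)*(6) - (14)*(15) = 18 - 210 = -192.
Minor M_02 = (3)*(-1) - (14)*(15) = -3 - 210 = -213.
det(P) = (15)*(98) - (4)*(-192) + (-3)*(-213) = 1470 + 768 + 639 = 2877.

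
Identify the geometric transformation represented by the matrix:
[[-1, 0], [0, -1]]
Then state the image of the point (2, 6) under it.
rotation by 180° (or reflection through origin); image of (2, 6) is (-2, -6)

This matches the form [[cos θ, -sin θ], [sin θ, cos θ]] of a rotation matrix; reading off cos θ and sin θ gives the angle.
The matrix [[-1, 0], [0, -1]] represents: rotation by 180° (or reflection through origin).
Applying it to (2, 6): [-1·2 + 0·6, 0·2 + -1·6] = (-2, -6).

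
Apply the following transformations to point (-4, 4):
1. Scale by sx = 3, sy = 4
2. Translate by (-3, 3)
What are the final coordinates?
(-15, 19)

Step 1: Scale (-4, 4) by (sx, sy) = (3, 4) → (-12, 16)
Step 2: Translate by (-3, 3) → (-15, 19)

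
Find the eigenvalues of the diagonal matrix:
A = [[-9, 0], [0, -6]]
λ₁ = -9, λ₂ = -6

The characteristic polynomial of A is det(A - λI) = (-9 - λ)(-6 - λ) = 0.
The roots are λ = -9 and λ = -6, so the eigenvalues are the diagonal entries.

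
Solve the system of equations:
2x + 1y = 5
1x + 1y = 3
x = 2, y = 1

Use elimination (row reduction):
Equation 1: 2x + 1y = 5.
Equation 2: 1x + 1y = 3.
Multiply Eq1 by 1 and Eq2 by 2: 2x + 1y = 5;  2x + 2y = 6.
Subtract: (1)y = 1, so y = 1.
Back-substitute into Eq1: 2x + 1*(1) = 5, so x = 2.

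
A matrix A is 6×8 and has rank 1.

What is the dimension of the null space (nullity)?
7

The rank-nullity theorem for an m×n matrix states:
rank(A) + nullity(A) = n (the number of columns).
Here n = 8 and rank(A) = 1, so nullity(A) = 8 - 1 = 7.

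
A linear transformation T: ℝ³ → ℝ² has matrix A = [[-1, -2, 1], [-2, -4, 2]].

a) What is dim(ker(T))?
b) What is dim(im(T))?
dim(ker) = 2, dim(im) = 1

Observe that row 2 = 2 × row 1 (so the rows are linearly dependent).
Thus rank(A) = 1 (only one linearly independent row).
dim(im(T)) = rank(A) = 1.
By the rank-nullity theorem applied to T: ℝ³ → ℝ², rank(A) + nullity(A) = 3 (the domain dimension), so dim(ker(T)) = 3 - 1 = 2.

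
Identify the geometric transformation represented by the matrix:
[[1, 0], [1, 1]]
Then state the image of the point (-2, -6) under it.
vertical shear with factor 1; image of (-2, -6) is (-2, -8)

The matrix [[1, 0], [k, 1]] sends (x, y) to (x, 1x + y), leaving the x-coordinate fixed: a vertical shear.
The matrix [[1, 0], [1, 1]] represents: vertical shear with factor 1.
Applying it to (-2, -6): [1·-2 + 0·-6, 1·-2 + 1·-6] = (-2, -8).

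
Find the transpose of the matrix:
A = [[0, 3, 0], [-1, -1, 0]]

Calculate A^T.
[[0, -1], [3, -1], [0, 0]]

The transpose sends entry (i,j) to (j,i); rows become columns.
Row 0 of A: [0, 3, 0] -> column 0 of A^T.
Row 1 of A: [-1, -1, 0] -> column 1 of A^T.
A^T = [[0, -1], [3, -1], [0, 0]]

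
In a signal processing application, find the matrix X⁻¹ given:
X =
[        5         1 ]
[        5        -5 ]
det(X) = -30
X⁻¹ =
[      1/6      1/30 ]
[      1/6      -1/6 ]

For a 2×2 matrix X = [[a, b], [c, d]] with det(X) ≠ 0, X⁻¹ = (1/det(X)) * [[d, -b], [-c, a]].
det(X) = (5)*(-5) - (1)*(5) = -25 - 5 = -30.
X⁻¹ = (1/-30) * [[-5, -1], [-5, 5]].
Dividing each entry by -30 and reducing:
X⁻¹ =
[      1/6      1/30 ]
[      1/6      -1/6 ]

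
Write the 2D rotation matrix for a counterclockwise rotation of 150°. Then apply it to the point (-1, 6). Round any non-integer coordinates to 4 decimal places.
R = [[-√3/2, -1/2], [1/2, -√3/2]]; R·(-1, 6) = (-2.1340, -5.6962)

Rotation matrix formula: R(θ) = [[cos θ, -sin θ], [sin θ, cos θ]]
For θ = 150°:
cos(150°) = -√3/2
sin(150°) = 1/2
R = [[-√3/2, -1/2], [1/2, -√3/2]]
Apply to (-1, 6): [-√3/2·-1 + (-1/2)·6, 1/2·-1 + -√3/2·6] = (-2.1340, -5.6962)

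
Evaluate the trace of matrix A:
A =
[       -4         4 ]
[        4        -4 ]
tr(A) = -4 - 4 = -8

The trace of a square matrix is the sum of its diagonal entries.
Diagonal entries of A: A[0][0] = -4, A[1][1] = -4.
tr(A) = -4 - 4 = -8.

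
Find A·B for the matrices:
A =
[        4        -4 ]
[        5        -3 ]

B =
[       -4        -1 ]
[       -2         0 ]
AB =
[       -8        -4 ]
[      -14        -5 ]

Matrix multiplication: (AB)[i][j] = sum over k of A[i][k] * B[k][j].
  (AB)[0][0] = (4)*(-4) + (-4)*(-2) = -8
  (AB)[0][1] = (4)*(-1) + (-4)*(0) = -4
  (AB)[1][0] = (5)*(-4) + (-3)*(-2) = -14
  (AB)[1][1] = (5)*(-1) + (-3)*(0) = -5
AB =
[       -8        -4 ]
[      -14        -5 ]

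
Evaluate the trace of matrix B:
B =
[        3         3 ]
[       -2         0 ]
tr(B) = 3 + 0 = 3

The trace of a square matrix is the sum of its diagonal entries.
Diagonal entries of B: B[0][0] = 3, B[1][1] = 0.
tr(B) = 3 + 0 = 3.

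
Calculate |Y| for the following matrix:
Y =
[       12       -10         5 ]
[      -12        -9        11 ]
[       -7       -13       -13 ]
det(Y) = 5915

Expand along row 0 (cofactor expansion): det(Y) = a*(e*i - f*h) - b*(d*i - f*g) + c*(d*h - e*g), where the 3×3 is [[a, b, c], [d, e, f], [g, h, i]].
Minor M_00 = (-9)*(-13) - (11)*(-13) = 117 + 143 = 260.
Minor M_01 = (-12)*(-13) - (11)*(-7) = 156 + 77 = 233.
Minor M_02 = (-12)*(-13) - (-9)*(-7) = 156 - 63 = 93.
det(Y) = (12)*(260) - (-10)*(233) + (5)*(93) = 3120 + 2330 + 465 = 5915.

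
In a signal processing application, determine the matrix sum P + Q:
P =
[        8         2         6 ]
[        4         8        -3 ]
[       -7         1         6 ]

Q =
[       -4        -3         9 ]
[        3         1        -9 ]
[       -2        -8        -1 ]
P + Q =
[        4        -1        15 ]
[        7         9       -12 ]
[       -9        -7         5 ]

Matrix addition is elementwise: (P+Q)[i][j] = P[i][j] + Q[i][j].
  (P+Q)[0][0] = (8) + (-4) = 4
  (P+Q)[0][1] = (2) + (-3) = -1
  (P+Q)[0][2] = (6) + (9) = 15
  (P+Q)[1][0] = (4) + (3) = 7
  (P+Q)[1][1] = (8) + (1) = 9
  (P+Q)[1][2] = (-3) + (-9) = -12
  (P+Q)[2][0] = (-7) + (-2) = -9
  (P+Q)[2][1] = (1) + (-8) = -7
  (P+Q)[2][2] = (6) + (-1) = 5
P + Q =
[        4        -1        15 ]
[        7         9       -12 ]
[       -9        -7         5 ]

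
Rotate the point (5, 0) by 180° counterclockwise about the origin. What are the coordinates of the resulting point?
(-5, 0)

Rotation matrix R(θ) = [[cos θ, -sin θ], [sin θ, cos θ]]; for θ = 180°:
R = [[-1, 0], [0, -1]]
Result: R × [5, 0]ᵀ = [-1·5 + (0)·0, 0·5 + (-1)·0]ᵀ = (-5, 0)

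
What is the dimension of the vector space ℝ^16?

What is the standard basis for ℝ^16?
Dimension = 16; standard basis = {e_1, e_2, e_3, …, e_16}

ℝ^16 is the space of 16-tuples of real numbers; its dimension is 16.
The standard basis consists of 16 vectors: e_1, e_2, e_3, …, e_16, where e_i is the vector with 1 in position i and 0 elsewhere.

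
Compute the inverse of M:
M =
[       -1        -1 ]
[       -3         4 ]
det(M) = -7
M⁻¹ =
[     -4/7      -1/7 ]
[     -3/7       1/7 ]

For a 2×2 matrix M = [[a, b], [c, d]] with det(M) ≠ 0, M⁻¹ = (1/det(M)) * [[d, -b], [-c, a]].
det(M) = (-1)*(4) - (-1)*(-3) = -4 - 3 = -7.
M⁻¹ = (1/-7) * [[4, 1], [3, -1]].
Dividing each entry by -7 and reducing:
M⁻¹ =
[     -4/7      -1/7 ]
[     -3/7       1/7 ]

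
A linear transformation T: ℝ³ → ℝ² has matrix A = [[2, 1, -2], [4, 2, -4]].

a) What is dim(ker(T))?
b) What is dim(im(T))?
dim(ker) = 2, dim(im) = 1

Observe that row 2 = 2 × row 1 (so the rows are linearly dependent).
Thus rank(A) = 1 (only one linearly independent row).
dim(im(T)) = rank(A) = 1.
By the rank-nullity theorem applied to T: ℝ³ → ℝ², rank(A) + nullity(A) = 3 (the domain dimension), so dim(ker(T)) = 3 - 1 = 2.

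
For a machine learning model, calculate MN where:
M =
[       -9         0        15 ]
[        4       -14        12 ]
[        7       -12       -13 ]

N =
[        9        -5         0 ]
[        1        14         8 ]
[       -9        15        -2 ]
MN =
[     -216       270       -30 ]
[      -86       -36      -136 ]
[      168      -398       -70 ]

Matrix multiplication: (MN)[i][j] = sum over k of M[i][k] * N[k][j].
  (MN)[0][0] = (-9)*(9) + (0)*(1) + (15)*(-9) = -216
  (MN)[0][1] = (-9)*(-5) + (0)*(14) + (15)*(15) = 270
  (MN)[0][2] = (-9)*(0) + (0)*(8) + (15)*(-2) = -30
  (MN)[1][0] = (4)*(9) + (-14)*(1) + (12)*(-9) = -86
  (MN)[1][1] = (4)*(-5) + (-14)*(14) + (12)*(15) = -36
  (MN)[1][2] = (4)*(0) + (-14)*(8) + (12)*(-2) = -136
  (MN)[2][0] = (7)*(9) + (-12)*(1) + (-13)*(-9) = 168
  (MN)[2][1] = (7)*(-5) + (-12)*(14) + (-13)*(15) = -398
  (MN)[2][2] = (7)*(0) + (-12)*(8) + (-13)*(-2) = -70
MN =
[     -216       270       -30 ]
[      -86       -36      -136 ]
[      168      -398       -70 ]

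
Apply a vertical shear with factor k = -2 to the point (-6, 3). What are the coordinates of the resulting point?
(-6, 15)

Shear matrix for vertical shear with factor k = -2:
[[1, 0], [-2, 1]]
Result: (-6, 3) → (-6, 15)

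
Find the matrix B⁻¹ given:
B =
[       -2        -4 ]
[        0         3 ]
det(B) = -6
B⁻¹ =
[     -1/2      -2/3 ]
[        0       1/3 ]

For a 2×2 matrix B = [[a, b], [c, d]] with det(B) ≠ 0, B⁻¹ = (1/det(B)) * [[d, -b], [-c, a]].
det(B) = (-2)*(3) - (-4)*(0) = -6 - 0 = -6.
B⁻¹ = (1/-6) * [[3, 4], [0, -2]].
Dividing each entry by -6 and reducing:
B⁻¹ =
[     -1/2      -2/3 ]
[        0       1/3 ]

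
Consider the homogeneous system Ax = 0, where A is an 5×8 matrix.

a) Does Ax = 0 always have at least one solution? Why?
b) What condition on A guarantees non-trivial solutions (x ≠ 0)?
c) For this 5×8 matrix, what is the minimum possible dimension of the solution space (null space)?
a) Yes, x = 0 is always a solution. b) When A has linearly dependent columns (rank < n). c) Minimum nullity = 3.

a) x = 0 satisfies A·0 = 0, so the zero vector is always a solution.
b) Non-trivial solutions exist iff the columns of A are linearly dependent, equivalently rank(A) < n (the number of columns).
c) By rank-nullity, rank(A) + nullity(A) = n = 8. Since A has only 5 rows, rank(A) ≤ 5, so nullity(A) ≥ 8 - 5 = 3.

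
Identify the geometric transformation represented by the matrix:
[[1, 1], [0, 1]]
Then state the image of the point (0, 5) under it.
horizontal shear with factor 1; image of (0, 5) is (5, 5)

The matrix [[1, k], [0, 1]] sends (x, y) to (x + 1y, y), leaving the y-coordinate fixed: a horizontal shear.
The matrix [[1, 1], [0, 1]] represents: horizontal shear with factor 1.
Applying it to (0, 5): [1·0 + 1·5, 0·0 + 1·5] = (5, 5).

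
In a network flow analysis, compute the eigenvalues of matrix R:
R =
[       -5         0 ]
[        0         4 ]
λ = -5, 4

Solve det(R - λI) = 0. For a 2×2 matrix the characteristic equation is λ² - (trace)λ + det = 0.
trace(R) = a + d = -5 + 4 = -1.
det(R) = a*d - b*c = (-5)*(4) - (0)*(0) = -20 - 0 = -20.
Characteristic equation: λ² - (-1)λ + (-20) = 0.
Discriminant = (-1)² - 4*(-20) = 1 + 80 = 81.
λ = (-1 ± √81) / 2 = (-1 ± 9) / 2 = -5, 4.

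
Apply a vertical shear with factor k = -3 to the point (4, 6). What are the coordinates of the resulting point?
(4, -6)

Shear matrix for vertical shear with factor k = -3:
[[1, 0], [-3, 1]]
Result: (4, 6) → (4, -6)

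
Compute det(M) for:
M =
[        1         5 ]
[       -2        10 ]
det(M) = 20

For a 2×2 matrix [[a, b], [c, d]], det = a*d - b*c.
det(M) = (1)*(10) - (5)*(-2) = 10 + 10 = 20.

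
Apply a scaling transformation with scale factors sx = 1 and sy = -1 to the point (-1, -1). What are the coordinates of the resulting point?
(-1, 1)

Scaling matrix:
[[1, 0], [0, -1]]
Result: (-1 × 1, -1 × -1) = (-1, 1)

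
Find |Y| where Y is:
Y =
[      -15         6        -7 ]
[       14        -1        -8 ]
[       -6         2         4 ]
det(Y) = -382

Expand along row 0 (cofactor expansion): det(Y) = a*(e*i - f*h) - b*(d*i - f*g) + c*(d*h - e*g), where the 3×3 is [[a, b, c], [d, e, f], [g, h, i]].
Minor M_00 = (-1)*(4) - (-8)*(2) = -4 + 16 = 12.
Minor M_01 = (14)*(4) - (-8)*(-6) = 56 - 48 = 8.
Minor M_02 = (14)*(2) - (-1)*(-6) = 28 - 6 = 22.
det(Y) = (-15)*(12) - (6)*(8) + (-7)*(22) = -180 - 48 - 154 = -382.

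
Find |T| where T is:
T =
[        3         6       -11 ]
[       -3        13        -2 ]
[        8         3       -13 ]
det(T) = 424

Expand along row 0 (cofactor expansion): det(T) = a*(e*i - f*h) - b*(d*i - f*g) + c*(d*h - e*g), where the 3×3 is [[a, b, c], [d, e, f], [g, h, i]].
Minor M_00 = (13)*(-13) - (-2)*(3) = -169 + 6 = -163.
Minor M_01 = (-3)*(-13) - (-2)*(8) = 39 + 16 = 55.
Minor M_02 = (-3)*(3) - (13)*(8) = -9 - 104 = -113.
det(T) = (3)*(-163) - (6)*(55) + (-11)*(-113) = -489 - 330 + 1243 = 424.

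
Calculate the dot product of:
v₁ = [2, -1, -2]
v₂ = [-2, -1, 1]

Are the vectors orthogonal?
-5, No

The dot product is the sum of products of corresponding components.
v₁·v₂ = (2)*(-2) + (-1)*(-1) + (-2)*(1) = -4 + 1 - 2 = -5.
Two vectors are orthogonal iff their dot product is 0; here the dot product is -5, so the vectors are not orthogonal.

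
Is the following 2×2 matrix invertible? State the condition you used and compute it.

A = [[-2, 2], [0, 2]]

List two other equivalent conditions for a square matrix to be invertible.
Yes, invertible; det(A) = -4 ≠ 0. Equivalent conditions: rank(A) = 2; Ax = 0 has only the trivial solution; 0 is not an eigenvalue; the columns of A are linearly independent.

To check invertibility, compute det(A).
The given matrix is triangular, so det(A) equals the product of its diagonal entries = -4 ≠ 0.
Since det(A) ≠ 0, A is invertible.
Equivalent conditions for a square matrix A to be invertible:
- rank(A) = 2 (full rank).
- The homogeneous system Ax = 0 has only the trivial solution x = 0.
- 0 is not an eigenvalue of A.
- The columns (equivalently rows) of A are linearly independent.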